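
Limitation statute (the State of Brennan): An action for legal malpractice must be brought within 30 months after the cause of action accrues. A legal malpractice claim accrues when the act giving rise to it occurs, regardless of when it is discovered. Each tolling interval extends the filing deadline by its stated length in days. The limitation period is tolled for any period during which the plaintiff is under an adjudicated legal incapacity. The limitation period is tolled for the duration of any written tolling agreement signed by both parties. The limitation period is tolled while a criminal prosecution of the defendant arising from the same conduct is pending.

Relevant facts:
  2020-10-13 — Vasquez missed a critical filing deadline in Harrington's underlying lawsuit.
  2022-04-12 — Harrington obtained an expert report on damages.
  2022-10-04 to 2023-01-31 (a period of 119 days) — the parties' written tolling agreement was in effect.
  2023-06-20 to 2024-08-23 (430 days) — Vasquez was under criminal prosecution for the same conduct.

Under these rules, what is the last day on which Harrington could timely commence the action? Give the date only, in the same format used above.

The limitation period began to run on 2020-10-13.
Adding the 30 months base period to 2020-10-13 gives a deadline of 2023-04-13, before any tolling.
The period was tolled for 119 days by the written tolling agreement (2022-10-04 to 2023-01-31), pushing the deadline to 2023-08-10.
The period was tolled for 430 days by the pending criminal prosecution (2023-06-20 to 2024-08-23), pushing the deadline to 2024-10-13.
The other events in the timeline have no effect on the limitation period under the stated rules.

2024-10-13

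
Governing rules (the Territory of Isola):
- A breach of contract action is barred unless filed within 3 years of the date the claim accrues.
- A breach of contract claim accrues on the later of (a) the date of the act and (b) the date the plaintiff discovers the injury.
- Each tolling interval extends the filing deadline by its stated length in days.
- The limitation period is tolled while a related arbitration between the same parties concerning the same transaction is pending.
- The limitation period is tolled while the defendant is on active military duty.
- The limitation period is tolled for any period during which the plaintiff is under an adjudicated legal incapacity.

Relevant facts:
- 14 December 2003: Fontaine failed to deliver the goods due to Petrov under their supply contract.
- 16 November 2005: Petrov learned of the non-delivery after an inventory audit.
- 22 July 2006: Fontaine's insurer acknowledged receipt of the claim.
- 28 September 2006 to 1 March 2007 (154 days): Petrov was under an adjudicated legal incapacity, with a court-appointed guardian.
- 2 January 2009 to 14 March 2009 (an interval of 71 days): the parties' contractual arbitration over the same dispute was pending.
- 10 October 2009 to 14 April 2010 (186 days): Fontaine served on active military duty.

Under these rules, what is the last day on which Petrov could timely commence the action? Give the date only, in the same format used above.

The claim accrued on 16 November 2005 — the later of the 14 December 2003 act and the 16 November 2005 discovery.
3 years from 16 November 2005 is 16 November 2008.
The plaintiff's legal incapacity from 28 September 2006 to 1 March 2007 tolled the period for 154 days, extending the deadline to 19 April 2009.
The pending related arbitration from 2 January 2009 to 14 March 2009 tolled the period for 71 days, extending the deadline to 29 June 2009.
The defendant's active military service starting 10 October 2009 came too late — the period had run on 29 June 2009 — and so does not extend the deadline.
The other events in the timeline have no effect on the limitation period under the stated rules.

29 June 2009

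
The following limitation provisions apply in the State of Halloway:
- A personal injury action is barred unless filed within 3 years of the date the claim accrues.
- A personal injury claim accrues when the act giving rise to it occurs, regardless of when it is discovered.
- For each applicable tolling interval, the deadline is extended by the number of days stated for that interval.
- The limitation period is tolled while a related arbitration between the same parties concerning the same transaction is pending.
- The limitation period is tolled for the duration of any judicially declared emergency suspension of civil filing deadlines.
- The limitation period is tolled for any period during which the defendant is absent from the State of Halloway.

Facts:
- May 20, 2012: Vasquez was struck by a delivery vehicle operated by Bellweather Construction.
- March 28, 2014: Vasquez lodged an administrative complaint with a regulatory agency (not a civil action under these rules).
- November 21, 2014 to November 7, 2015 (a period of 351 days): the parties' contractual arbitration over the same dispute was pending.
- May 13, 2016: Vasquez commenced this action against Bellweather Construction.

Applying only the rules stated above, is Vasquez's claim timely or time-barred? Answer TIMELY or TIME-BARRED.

TIME-BARRED

The claim accrued on May 20, 2012, when the wrongful act occurred.
3 years from May 20, 2012 is May 20, 2015.
Because the pending related arbitration ran from November 21, 2014 to November 7, 2015, the deadline is extended by 351 days to May 5, 2016.
None of the other events listed affects the running of the period under the stated rules.
The May 13, 2016 filing falls after the May 5, 2016 deadline; the claim is time-barred.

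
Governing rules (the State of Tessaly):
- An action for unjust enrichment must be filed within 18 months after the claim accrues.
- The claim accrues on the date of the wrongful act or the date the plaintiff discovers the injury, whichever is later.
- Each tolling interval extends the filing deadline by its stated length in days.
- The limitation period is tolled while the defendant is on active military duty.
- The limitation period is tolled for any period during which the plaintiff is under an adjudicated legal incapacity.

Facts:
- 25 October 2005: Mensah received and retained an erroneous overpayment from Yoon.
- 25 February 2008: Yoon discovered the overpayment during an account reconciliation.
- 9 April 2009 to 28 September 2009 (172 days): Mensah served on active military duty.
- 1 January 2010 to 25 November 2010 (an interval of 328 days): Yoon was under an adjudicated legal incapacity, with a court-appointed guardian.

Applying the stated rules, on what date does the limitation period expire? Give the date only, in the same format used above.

7 January 2011

Because discovery on 25 February 2008 post-dates the 25 October 2005 act, accrual under the later-of rule falls on 25 February 2008.
Adding the 18 months base period to 25 February 2008 gives a deadline of 25 August 2009, before any tolling.
Because the defendant's active military service ran from 9 April 2009 to 28 September 2009, the deadline is extended by 172 days to 13 February 2010.
Because the plaintiff's legal incapacity ran from 1 January 2010 to 25 November 2010, the deadline is extended by 328 days to 7 January 2011.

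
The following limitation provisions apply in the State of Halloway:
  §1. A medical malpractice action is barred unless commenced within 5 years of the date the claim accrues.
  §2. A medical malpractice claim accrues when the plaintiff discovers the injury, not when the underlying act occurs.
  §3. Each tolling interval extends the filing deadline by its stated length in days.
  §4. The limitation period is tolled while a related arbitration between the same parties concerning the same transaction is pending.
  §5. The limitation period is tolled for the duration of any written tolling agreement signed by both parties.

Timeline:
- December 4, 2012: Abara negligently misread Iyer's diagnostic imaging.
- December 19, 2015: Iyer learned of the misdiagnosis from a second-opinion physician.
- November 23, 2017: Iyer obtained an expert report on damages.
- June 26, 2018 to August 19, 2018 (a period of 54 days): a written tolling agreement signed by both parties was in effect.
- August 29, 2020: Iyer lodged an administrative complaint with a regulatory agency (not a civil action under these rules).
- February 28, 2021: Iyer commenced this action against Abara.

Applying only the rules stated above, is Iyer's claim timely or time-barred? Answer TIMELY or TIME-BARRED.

Accrual is tied to discovery, so the period began on December 19, 2015 rather than on December 4, 2012 when the act occurred.
Adding the 5 years base period to December 19, 2015 gives a deadline of December 19, 2020, before any tolling.
The written tolling agreement from June 26, 2018 to August 19, 2018 tolled the period for 54 days, extending the deadline to February 11, 2021.
None of the other events listed affects the running of the period under the stated rules.
Filing on February 28, 2021 missed the February 11, 2021 deadline — the action is time-barred.

TIME-BARRED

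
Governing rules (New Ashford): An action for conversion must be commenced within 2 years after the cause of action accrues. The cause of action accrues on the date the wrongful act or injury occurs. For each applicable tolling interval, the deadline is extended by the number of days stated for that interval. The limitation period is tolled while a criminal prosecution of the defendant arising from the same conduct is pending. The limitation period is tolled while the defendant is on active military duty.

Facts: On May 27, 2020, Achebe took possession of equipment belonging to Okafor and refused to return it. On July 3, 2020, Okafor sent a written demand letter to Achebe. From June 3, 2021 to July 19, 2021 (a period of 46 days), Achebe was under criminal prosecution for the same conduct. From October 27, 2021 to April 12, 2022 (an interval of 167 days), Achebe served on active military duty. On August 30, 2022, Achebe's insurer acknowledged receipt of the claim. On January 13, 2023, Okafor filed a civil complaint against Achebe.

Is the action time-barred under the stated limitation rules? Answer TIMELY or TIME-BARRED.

The cause of action accrued on May 27, 2020, the date of the act.
The untolled deadline — 2 years after May 27, 2020 — is May 27, 2022.
The pending criminal prosecution from June 3, 2021 to July 19, 2021 tolled the period for 46 days, extending the deadline to July 12, 2022.
Because the defendant's active military service ran from October 27, 2021 to April 12, 2022, the deadline is extended by 167 days to December 26, 2022.
The other events in the timeline have no effect on the limitation period under the stated rules.
The January 13, 2023 filing falls after the December 26, 2022 deadline; the claim is time-barred.

TIME-BARRED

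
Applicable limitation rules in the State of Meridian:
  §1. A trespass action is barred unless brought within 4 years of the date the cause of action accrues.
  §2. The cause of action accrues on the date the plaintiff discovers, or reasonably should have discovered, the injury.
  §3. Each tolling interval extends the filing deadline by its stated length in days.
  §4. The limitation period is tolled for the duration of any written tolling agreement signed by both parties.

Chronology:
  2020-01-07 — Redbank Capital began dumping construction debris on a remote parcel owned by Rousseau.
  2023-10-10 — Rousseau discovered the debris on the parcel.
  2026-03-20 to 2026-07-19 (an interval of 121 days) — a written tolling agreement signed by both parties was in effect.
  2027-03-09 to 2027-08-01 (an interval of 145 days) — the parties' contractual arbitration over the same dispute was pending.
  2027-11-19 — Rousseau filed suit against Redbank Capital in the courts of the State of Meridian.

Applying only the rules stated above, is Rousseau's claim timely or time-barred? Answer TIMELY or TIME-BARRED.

TIMELY

The claim did not accrue until Rousseau discovered the injury on 2023-10-10; the 2020-01-07 act date does not start the clock under the stated rule.
The untolled deadline — 4 years after 2023-10-10 — is 2027-10-10.
Because the written tolling agreement ran from 2026-03-20 to 2026-07-19, the deadline is extended by 121 days to 2028-02-08.
Although a pending arbitration ran from 2027-03-09 to 2027-08-01, the stated rules do not make that a tolling event, so it is disregarded.
The 2027-11-19 filing precedes the 2028-02-08 deadline; the claim is timely.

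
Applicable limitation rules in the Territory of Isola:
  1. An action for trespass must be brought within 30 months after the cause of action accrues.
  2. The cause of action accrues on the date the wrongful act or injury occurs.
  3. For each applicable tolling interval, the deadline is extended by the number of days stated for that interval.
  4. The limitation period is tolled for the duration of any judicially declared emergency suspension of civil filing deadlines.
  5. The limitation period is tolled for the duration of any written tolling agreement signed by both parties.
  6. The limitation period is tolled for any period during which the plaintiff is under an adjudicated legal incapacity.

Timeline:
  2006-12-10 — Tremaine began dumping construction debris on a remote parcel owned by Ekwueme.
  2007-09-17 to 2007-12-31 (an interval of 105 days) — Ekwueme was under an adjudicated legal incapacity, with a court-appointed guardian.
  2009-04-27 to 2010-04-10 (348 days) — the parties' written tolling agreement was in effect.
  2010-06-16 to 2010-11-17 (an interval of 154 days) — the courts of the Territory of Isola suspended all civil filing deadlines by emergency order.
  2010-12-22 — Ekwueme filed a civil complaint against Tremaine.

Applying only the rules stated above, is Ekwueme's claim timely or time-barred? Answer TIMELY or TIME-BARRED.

The claim accrued on 2006-12-10, when the wrongful act occurred.
30 months from 2006-12-10 is 2009-06-10.
The plaintiff's legal incapacity from 2007-09-17 to 2007-12-31 tolled the period for 105 days, extending the deadline to 2009-09-23.
The written tolling agreement from 2009-04-27 to 2010-04-10 tolled the period for 348 days, extending the deadline to 2010-09-06.
Because the emergency suspension of filing deadlines ran from 2010-06-16 to 2010-11-17, the deadline is extended by 154 days to 2011-02-07.
Filing on 2010-12-22 beat the 2011-02-07 deadline — the action is timely.

TIMELY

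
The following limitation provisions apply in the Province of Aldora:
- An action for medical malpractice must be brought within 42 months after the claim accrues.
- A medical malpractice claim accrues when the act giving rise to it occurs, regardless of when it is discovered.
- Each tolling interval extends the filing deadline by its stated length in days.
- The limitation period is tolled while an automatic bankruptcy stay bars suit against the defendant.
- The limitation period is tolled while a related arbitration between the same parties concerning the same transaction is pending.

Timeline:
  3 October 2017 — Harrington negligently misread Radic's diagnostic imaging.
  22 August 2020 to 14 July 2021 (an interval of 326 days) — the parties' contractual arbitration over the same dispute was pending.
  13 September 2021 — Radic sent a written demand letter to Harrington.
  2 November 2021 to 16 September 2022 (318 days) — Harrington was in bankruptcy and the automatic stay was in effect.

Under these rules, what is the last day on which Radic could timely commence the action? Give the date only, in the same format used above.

The claim accrued on 3 October 2017, when the wrongful act occurred.
42 months from 3 October 2017 is 3 April 2021.
Because the pending related arbitration ran from 22 August 2020 to 14 July 2021, the deadline is extended by 326 days to 23 February 2022.
Because the automatic bankruptcy stay ran from 2 November 2021 to 16 September 2022, the deadline is extended by 318 days to 7 January 2023.
Nothing else in the chronology tolls or restarts the period.

7 January 2023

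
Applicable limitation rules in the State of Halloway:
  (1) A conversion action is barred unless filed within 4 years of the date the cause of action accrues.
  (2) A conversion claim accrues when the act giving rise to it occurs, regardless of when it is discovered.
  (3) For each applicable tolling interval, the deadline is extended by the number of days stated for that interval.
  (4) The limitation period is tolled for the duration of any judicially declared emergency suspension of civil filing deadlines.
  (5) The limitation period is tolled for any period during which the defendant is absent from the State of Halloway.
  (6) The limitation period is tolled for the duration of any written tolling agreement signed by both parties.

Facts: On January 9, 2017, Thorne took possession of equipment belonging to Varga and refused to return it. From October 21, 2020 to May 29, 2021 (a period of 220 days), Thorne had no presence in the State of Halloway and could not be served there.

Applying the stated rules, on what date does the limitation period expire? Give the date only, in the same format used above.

The claim accrued on January 9, 2017, when the wrongful act occurred.
4 years from January 9, 2017 is January 9, 2021.
Because the defendant's absence from the jurisdiction ran from October 21, 2020 to May 29, 2021, the deadline is extended by 220 days to August 17, 2021.

August 17, 2021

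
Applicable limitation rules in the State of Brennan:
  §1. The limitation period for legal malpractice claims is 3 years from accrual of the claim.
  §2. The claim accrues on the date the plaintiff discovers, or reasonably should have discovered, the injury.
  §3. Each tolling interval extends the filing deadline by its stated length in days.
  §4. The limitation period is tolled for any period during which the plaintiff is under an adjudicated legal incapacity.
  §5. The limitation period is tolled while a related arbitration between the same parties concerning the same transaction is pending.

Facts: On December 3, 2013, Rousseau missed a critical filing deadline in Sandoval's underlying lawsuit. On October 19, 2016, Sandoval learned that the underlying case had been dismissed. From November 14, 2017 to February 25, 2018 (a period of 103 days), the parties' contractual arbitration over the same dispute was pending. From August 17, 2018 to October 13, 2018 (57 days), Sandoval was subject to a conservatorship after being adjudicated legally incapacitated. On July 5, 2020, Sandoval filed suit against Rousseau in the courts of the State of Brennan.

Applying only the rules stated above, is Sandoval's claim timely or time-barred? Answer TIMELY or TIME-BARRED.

Under the discovery rule, the claim accrued on October 19, 2016, when Sandoval discovered the injury — not on the December 3, 2013 date of the underlying act.
Adding the 3 years base period to October 19, 2016 gives a deadline of October 19, 2019, before any tolling.
The period was tolled for 103 days by the pending related arbitration (November 14, 2017 to February 25, 2018), pushing the deadline to January 30, 2020.
Because the plaintiff's legal incapacity ran from August 17, 2018 to October 13, 2018, the deadline is extended by 57 days to March 27, 2020.
The July 5, 2020 filing falls after the March 27, 2020 deadline; the claim is time-barred.

TIME-BARRED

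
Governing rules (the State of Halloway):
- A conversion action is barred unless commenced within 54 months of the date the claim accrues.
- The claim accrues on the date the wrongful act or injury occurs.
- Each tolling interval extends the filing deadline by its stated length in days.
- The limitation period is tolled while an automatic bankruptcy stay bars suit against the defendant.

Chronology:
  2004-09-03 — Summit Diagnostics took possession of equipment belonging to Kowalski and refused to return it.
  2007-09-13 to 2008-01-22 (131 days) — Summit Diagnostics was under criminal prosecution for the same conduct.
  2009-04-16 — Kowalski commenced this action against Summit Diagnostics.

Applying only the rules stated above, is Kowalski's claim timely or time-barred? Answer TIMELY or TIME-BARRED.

The claim accrued on 2004-09-03, the date of the act.
Adding the 54 months base period to 2004-09-03 gives a deadline of 2009-03-03, before any tolling.
No stated provision tolls the period for a criminal prosecution, so the interval from 2007-09-13 to 2008-01-22 has no effect on the deadline.
Filing on 2009-04-16 missed the 2009-03-03 deadline — the action is time-barred.

TIME-BARRED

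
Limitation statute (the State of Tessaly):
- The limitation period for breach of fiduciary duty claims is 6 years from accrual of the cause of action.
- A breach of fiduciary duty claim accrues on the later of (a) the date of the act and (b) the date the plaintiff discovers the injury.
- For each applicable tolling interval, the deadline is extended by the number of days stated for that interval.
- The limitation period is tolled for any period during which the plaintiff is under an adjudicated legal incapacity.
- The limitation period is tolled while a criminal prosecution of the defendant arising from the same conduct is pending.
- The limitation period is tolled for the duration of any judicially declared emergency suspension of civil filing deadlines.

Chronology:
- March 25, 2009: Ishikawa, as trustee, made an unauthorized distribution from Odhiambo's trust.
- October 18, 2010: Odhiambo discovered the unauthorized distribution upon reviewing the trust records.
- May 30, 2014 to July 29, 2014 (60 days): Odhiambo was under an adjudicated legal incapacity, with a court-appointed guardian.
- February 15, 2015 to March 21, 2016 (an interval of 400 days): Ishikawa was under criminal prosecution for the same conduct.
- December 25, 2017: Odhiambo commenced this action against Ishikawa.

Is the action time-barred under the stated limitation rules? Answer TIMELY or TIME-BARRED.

Because discovery on October 18, 2010 post-dates the March 25, 2009 act, accrual under the later-of rule falls on October 18, 2010.
6 years from October 18, 2010 is October 18, 2016.
The plaintiff's legal incapacity from May 30, 2014 to July 29, 2014 tolled the period for 60 days, extending the deadline to December 17, 2016.
The pending criminal prosecution from February 15, 2015 to March 21, 2016 tolled the period for 400 days, extending the deadline to January 21, 2018.
The December 25, 2017 filing precedes the January 21, 2018 deadline; the claim is timely.

TIMELY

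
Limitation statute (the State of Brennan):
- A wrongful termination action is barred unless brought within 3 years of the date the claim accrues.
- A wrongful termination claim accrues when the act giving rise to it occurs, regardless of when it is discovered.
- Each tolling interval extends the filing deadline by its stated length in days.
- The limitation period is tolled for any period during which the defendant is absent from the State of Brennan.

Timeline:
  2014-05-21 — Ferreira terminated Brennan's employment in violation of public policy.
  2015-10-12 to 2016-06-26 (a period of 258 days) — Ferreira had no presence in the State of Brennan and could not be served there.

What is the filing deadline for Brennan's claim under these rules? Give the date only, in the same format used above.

The claim accrued on 2014-05-21, when the wrongful act occurred.
3 years from 2014-05-21 is 2017-05-21.
Because the defendant's absence from the jurisdiction ran from 2015-10-12 to 2016-06-26, the deadline is extended by 258 days to 2018-02-03.

2018-02-03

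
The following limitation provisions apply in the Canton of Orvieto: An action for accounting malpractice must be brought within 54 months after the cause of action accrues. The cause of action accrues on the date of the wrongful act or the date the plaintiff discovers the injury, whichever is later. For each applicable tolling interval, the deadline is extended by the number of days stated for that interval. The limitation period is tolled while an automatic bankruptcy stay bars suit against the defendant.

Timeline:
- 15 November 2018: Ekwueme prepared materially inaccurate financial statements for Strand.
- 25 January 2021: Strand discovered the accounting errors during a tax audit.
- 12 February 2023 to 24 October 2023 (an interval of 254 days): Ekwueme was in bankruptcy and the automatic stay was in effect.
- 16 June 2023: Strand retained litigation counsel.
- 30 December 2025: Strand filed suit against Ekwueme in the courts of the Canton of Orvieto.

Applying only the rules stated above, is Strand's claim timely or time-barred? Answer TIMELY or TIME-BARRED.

Because discovery on 25 January 2021 post-dates the 15 November 2018 act, accrual under the later-of rule falls on 25 January 2021.
Adding the 54 months base period to 25 January 2021 gives a deadline of 25 July 2025, before any tolling.
Because the automatic bankruptcy stay ran from 12 February 2023 to 24 October 2023, the deadline is extended by 254 days to 5 April 2026.
Nothing else in the chronology tolls or restarts the period.
Filing on 30 December 2025 beat the 5 April 2026 deadline — the action is timely.

TIMELY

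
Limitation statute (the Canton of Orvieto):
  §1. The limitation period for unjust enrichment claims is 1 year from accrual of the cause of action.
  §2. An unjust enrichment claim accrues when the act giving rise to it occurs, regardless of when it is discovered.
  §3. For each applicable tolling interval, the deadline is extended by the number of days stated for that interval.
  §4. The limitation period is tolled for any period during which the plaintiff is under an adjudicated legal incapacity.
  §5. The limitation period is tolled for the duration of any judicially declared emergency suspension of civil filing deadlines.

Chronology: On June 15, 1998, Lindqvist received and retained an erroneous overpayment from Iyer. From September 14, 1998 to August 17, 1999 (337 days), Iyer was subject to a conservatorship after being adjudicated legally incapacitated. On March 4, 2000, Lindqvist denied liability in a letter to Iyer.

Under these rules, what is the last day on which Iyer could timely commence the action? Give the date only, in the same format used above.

The cause of action accrued on June 15, 1998, the date of the act.
Adding the 1 year base period to June 15, 1998 gives a deadline of June 15, 1999, before any tolling.
The period was tolled for 337 days by the plaintiff's legal incapacity (September 14, 1998 to August 17, 1999), pushing the deadline to May 17, 2000.
None of the other events listed affects the running of the period under the stated rules.

May 17, 2000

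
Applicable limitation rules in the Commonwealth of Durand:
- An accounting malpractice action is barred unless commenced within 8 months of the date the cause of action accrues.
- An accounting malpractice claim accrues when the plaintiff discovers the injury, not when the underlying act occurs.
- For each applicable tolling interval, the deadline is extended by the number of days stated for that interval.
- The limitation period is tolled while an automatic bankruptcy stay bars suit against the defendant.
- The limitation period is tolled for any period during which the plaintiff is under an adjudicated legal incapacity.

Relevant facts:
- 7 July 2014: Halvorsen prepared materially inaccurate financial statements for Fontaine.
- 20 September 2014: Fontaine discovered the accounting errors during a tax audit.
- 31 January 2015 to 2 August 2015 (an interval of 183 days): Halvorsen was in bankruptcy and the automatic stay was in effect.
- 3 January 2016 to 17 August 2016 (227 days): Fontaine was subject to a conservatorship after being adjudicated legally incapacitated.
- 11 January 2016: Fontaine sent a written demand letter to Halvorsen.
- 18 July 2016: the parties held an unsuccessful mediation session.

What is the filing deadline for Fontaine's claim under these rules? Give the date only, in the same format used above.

19 November 2015

Accrual is tied to discovery, so the period began on 20 September 2014 rather than on 7 July 2014 when the act occurred.
Adding the 8 months base period to 20 September 2014 gives a deadline of 20 May 2015, before any tolling.
The automatic bankruptcy stay from 31 January 2015 to 2 August 2015 tolled the period for 183 days, extending the deadline to 19 November 2015.
The plaintiff's legal incapacity starting 3 January 2016 came too late — the period had run on 19 November 2015 — and so does not extend the deadline.
The other events in the timeline have no effect on the limitation period under the stated rules.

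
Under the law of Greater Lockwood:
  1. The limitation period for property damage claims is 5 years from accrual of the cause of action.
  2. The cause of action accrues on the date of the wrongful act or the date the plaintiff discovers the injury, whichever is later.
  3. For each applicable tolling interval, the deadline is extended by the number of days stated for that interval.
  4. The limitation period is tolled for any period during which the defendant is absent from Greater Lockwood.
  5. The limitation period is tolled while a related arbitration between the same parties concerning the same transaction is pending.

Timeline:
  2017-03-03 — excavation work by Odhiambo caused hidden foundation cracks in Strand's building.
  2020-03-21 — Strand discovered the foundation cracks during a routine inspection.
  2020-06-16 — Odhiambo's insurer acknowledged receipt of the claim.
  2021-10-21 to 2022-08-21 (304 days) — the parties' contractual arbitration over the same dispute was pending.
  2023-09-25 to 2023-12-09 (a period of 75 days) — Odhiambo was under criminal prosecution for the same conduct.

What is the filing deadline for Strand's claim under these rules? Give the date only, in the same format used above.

The claim accrued on 2020-03-21 — the later of the 2017-03-03 act and the 2020-03-21 discovery.
Adding the 5 years base period to 2020-03-21 gives a deadline of 2025-03-21, before any tolling.
The pending related arbitration from 2021-10-21 to 2022-08-21 tolled the period for 304 days, extending the deadline to 2026-01-19.
The pending criminal prosecution from 2023-09-25 to 2023-12-09 does not toll the period, because no stated rule makes a criminal prosecution a tolling event.
The other events in the timeline have no effect on the limitation period under the stated rules.

2026-01-19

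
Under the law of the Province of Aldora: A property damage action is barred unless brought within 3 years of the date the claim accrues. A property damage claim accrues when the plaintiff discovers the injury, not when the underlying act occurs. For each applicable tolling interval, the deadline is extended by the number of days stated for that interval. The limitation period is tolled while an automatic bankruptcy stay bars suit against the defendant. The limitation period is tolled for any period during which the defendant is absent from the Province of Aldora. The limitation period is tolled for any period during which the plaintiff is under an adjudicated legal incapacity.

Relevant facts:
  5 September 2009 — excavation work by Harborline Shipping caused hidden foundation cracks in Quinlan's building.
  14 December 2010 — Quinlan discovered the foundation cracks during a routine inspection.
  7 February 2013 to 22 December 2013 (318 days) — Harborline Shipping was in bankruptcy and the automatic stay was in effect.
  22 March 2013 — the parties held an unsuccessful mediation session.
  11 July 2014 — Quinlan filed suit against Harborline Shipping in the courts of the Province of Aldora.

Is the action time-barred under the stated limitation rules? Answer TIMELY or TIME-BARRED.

TIMELY

The claim did not accrue until Quinlan discovered the injury on 14 December 2010; the 5 September 2009 act date does not start the clock under the stated rule.
3 years from 14 December 2010 is 14 December 2013.
The period was tolled for 318 days by the automatic bankruptcy stay (7 February 2013 to 22 December 2013), pushing the deadline to 28 October 2014.
None of the other events listed affects the running of the period under the stated rules.
Quinlan filed on 11 July 2014, before the 28 October 2014 deadline, so the action is timely.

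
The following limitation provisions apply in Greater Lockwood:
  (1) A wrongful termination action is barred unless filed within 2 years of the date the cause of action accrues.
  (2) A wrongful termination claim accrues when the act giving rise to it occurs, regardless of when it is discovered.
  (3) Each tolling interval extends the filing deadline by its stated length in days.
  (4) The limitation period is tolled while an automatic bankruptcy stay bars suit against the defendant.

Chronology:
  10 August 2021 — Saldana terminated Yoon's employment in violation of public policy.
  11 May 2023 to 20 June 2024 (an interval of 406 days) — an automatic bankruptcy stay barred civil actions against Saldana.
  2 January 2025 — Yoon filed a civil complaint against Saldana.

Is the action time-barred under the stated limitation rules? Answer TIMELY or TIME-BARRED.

TIME-BARRED

The limitation period began to run on 10 August 2021.
2 years from 10 August 2021 is 10 August 2023.
Because the automatic bankruptcy stay ran from 11 May 2023 to 20 June 2024, the deadline is extended by 406 days to 19 September 2024.
Yoon filed on 2 January 2025, after the 19 September 2024 deadline, so the action is time-barred.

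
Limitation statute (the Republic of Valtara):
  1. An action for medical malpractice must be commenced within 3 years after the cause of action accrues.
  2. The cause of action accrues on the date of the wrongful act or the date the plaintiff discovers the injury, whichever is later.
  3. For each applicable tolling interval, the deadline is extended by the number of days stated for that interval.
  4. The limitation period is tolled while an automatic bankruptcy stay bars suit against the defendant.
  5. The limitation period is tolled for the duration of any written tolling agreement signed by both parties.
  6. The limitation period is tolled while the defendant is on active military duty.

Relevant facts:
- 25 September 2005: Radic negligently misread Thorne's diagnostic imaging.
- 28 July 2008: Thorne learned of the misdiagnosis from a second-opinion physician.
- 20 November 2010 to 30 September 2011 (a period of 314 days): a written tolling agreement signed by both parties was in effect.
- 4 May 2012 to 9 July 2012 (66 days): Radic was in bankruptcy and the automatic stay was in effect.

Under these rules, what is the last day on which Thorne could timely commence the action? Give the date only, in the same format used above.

Taking the later of the act (25 September 2005) and discovery (28 July 2008), the claim accrued on 28 July 2008.
The untolled deadline — 3 years after 28 July 2008 — is 28 July 2011.
The period was tolled for 314 days by the written tolling agreement (20 November 2010 to 30 September 2011), pushing the deadline to 6 June 2012.
The automatic bankruptcy stay from 4 May 2012 to 9 July 2012 tolled the period for 66 days, extending the deadline to 11 August 2012.

11 August 2012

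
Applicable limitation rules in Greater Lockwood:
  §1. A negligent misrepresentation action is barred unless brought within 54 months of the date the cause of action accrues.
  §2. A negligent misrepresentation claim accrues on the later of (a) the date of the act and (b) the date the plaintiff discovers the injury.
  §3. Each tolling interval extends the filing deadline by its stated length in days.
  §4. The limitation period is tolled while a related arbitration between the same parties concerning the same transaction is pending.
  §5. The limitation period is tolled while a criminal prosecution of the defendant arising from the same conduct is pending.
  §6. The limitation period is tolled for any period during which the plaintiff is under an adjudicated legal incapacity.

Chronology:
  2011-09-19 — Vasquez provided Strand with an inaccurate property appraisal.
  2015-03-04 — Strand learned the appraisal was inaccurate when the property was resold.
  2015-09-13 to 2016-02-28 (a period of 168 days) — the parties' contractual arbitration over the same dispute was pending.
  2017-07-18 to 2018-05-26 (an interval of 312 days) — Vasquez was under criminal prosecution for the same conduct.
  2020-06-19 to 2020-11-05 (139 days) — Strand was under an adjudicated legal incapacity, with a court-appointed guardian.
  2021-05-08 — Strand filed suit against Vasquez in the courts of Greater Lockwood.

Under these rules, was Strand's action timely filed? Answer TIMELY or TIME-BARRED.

Taking the later of the act (2011-09-19) and discovery (2015-03-04), the claim accrued on 2015-03-04.
54 months from 2015-03-04 is 2019-09-04.
Because the pending related arbitration ran from 2015-09-13 to 2016-02-28, the deadline is extended by 168 days to 2020-02-19.
The period was tolled for 312 days by the pending criminal prosecution (2017-07-18 to 2018-05-26), pushing the deadline to 2020-12-27.
The plaintiff's legal incapacity from 2020-06-19 to 2020-11-05 tolled the period for 139 days, extending the deadline to 2021-05-15.
The 2021-05-08 filing precedes the 2021-05-15 deadline; the claim is timely.

TIMELY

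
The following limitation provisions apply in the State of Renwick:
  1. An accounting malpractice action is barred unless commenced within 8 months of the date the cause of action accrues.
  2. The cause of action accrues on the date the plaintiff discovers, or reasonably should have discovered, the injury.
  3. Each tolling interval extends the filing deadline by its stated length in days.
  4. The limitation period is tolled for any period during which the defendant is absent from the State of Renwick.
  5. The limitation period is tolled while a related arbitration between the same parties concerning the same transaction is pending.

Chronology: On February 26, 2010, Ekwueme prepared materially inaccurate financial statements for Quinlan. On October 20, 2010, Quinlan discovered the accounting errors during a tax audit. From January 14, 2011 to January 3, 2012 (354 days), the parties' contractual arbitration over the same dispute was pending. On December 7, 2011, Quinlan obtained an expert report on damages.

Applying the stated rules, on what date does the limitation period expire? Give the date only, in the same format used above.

Under the discovery rule, the claim accrued on October 20, 2010, when Quinlan discovered the injury — not on the February 26, 2010 date of the underlying act.
The untolled deadline — 8 months after October 20, 2010 — is June 20, 2011.
The pending related arbitration from January 14, 2011 to January 3, 2012 tolled the period for 354 days, extending the deadline to June 8, 2012.
None of the other events listed affects the running of the period under the stated rules.

June 8, 2012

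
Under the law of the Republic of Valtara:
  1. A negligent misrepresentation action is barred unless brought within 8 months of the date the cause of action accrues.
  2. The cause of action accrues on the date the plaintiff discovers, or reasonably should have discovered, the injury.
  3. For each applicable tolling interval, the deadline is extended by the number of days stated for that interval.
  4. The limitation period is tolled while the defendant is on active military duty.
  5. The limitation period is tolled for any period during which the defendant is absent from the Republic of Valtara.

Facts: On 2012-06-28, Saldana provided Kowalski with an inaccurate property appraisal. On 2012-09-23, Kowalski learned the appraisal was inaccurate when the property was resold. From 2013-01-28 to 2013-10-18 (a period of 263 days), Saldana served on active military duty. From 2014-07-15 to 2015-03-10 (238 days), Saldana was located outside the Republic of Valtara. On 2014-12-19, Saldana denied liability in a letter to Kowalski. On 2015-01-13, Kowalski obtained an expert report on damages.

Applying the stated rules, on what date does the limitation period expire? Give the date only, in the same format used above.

The claim did not accrue until Kowalski discovered the injury on 2012-09-23; the 2012-06-28 act date does not start the clock under the stated rule.
8 months from 2012-09-23 is 2013-05-23.
The defendant's active military service from 2013-01-28 to 2013-10-18 tolled the period for 263 days, extending the deadline to 2014-02-10.
By the time the defendant's absence from the jurisdiction began on 2014-07-15, the limitation period had already expired on 2014-02-10; that interval cannot revive it.
None of the other events listed affects the running of the period under the stated rules.

2014-02-10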